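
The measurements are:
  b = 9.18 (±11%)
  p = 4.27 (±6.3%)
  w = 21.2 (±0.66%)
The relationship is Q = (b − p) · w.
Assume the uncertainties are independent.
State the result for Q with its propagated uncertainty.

Let u = b − p = 4.91. δu = √(δb² + δp²) = √(1.02 + 0.0724) = 1.05, so δu/u = 0.213.
Q is then a monomial in u, w:
δQ/Q = √((δu/u)² + (1·δw/w)²) = √(0.0453 + 4.36e-05) = 0.213
Q = 104, so δQ = 0.213 × 104 = 22.2.

104 ± 22.2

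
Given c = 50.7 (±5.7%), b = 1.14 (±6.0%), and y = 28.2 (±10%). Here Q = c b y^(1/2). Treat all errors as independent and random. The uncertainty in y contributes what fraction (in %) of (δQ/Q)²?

26.7%

(δQ/Q)² = (1·δc/c)² + (1·δb/b)² + (½·δy/y)²
  c term: (1×0.0570)² = 0.00325
  b term: (1×0.0600)² = 0.00360
  y term: (0.5×0.100)² = 0.00250
Total = 0.00935. Share from y = 0.00250/0.00935 = 0.267.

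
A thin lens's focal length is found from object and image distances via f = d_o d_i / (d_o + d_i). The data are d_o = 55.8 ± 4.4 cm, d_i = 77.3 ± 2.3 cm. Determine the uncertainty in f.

1.54 cm

∂f/∂d_o = (d_i/(d_o+d_i))² = 0.337;  ∂f/∂d_i = (d_o/(d_o+d_i))² = 0.176
δf = √((∂f/∂d_o · δd_o)² + (∂f/∂d_i · δd_i)²) = √(2.20 + 0.163) = 1.54 cm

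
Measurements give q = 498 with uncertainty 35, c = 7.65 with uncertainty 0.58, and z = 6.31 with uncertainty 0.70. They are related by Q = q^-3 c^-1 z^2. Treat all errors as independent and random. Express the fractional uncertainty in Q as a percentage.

31.5%

Products/powers → add relative errors in quadrature, weighted by exponent:
  (-3·δq/q)² = (-3×0.0703)² = 0.0445;  (-1·δc/c)² = (-1×0.0758)² = 0.00575;  (2·δz/z)² = (2×0.111)² = 0.0492
δQ/Q = √(0.0994) = 0.315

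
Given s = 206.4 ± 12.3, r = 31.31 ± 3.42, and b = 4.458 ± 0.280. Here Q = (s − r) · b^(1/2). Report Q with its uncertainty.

369.7 ± 29.3

Let u = s − r = 175.1. δu = √(δs² + δr²) = √(151 + 11.7) = 12.8, so δu/u = 0.0729.
Q is then a monomial in u, b:
δQ/Q = √((δu/u)² + (½·δb/b)²) = √(0.00532 + 0.000986) = 0.0794
Q = 369.7, so δQ = 0.0794 × 369.7 = 29.3.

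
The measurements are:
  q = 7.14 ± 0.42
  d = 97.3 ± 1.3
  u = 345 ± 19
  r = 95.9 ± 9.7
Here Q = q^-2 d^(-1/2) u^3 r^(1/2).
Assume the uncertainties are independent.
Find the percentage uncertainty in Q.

20.9%

Relative error in a monomial: (δQ/Q)² = Σ (nᵢ · δxᵢ/xᵢ)².
  (-2·δq/q)² = (-2×0.0588)² = 0.0138;  (−½·δd/d)² = (-0.5×0.0134)² = 4.46e-05;  (3·δu/u)² = (3×0.0551)² = 0.0273;  (½·δr/r)² = (0.5×0.101)² = 0.00256
δQ/Q = √(0.0437) = 0.209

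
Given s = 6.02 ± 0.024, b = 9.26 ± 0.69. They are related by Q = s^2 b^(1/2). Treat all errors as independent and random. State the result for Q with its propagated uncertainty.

For a monomial Q ∝ s^2, b^(1/2), fractional errors add in quadrature:
  (2·δs/s)² = (2×0.00399)² = 6.36e-05;  (½·δb/b)² = (0.5×0.0745)² = 0.00139
δQ/Q = √(0.00145) = 0.0381
Q = 110, so δQ = 0.0381 × 110 = 4.20.

110 ± 4.20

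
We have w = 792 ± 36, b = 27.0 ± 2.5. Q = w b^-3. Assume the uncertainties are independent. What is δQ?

0.0113

Each factor contributes (exponent × relative error)² to (δQ/Q)²:
  (1·δw/w)² = (1×0.0455)² = 0.00207;  (-3·δb/b)² = (-3×0.0926)² = 0.0772
δQ/Q = √(0.0792) = 0.281
Q = 0.0402, so δQ = 0.281 × 0.0402 = 0.0113.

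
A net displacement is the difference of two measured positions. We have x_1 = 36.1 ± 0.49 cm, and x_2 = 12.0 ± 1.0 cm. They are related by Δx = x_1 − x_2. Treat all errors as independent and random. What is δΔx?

For a sum/difference, combine absolute errors in quadrature:
  (δx_1)² = 0.240;  (δx_2)² = 1.00
δΔx = √(1.24) = 1.11 cm

1.11 cm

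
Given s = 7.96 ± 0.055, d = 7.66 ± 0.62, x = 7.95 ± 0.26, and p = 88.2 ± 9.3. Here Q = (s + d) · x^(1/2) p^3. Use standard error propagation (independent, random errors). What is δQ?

Let u = s + d = 15.6. δu = √(δs² + δd²) = √(0.00302 + 0.384) = 0.622, so δu/u = 0.0398.
Q is then a monomial in u, x, p:
δQ/Q = √((δu/u)² + (½·δx/x)² + (3·δp/p)²) = √(0.00159 + 0.000267 + 0.100) = 0.319
Q = 3.02e+07, so δQ = 0.319 × 3.02e+07 = 9.65e+06.

9.65e+06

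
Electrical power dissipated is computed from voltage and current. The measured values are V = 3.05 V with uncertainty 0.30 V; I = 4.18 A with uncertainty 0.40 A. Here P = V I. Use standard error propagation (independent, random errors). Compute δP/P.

Each factor contributes (exponent × relative error)² to (δP/P)²:
  (1·δV/V)² = (1×0.0984)² = 0.00967;  (1·δI/I)² = (1×0.0957)² = 0.00916
δP/P = √(0.0188) = 0.137

0.137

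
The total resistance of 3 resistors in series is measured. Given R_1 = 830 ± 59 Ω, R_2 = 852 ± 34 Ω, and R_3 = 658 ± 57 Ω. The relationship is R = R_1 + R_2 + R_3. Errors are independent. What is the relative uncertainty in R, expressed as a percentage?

Absolute uncertainties add in quadrature for a linear combination:
  (δR_1)² = 3480;  (δR_2)² = 1160;  (δR_3)² = 3250
δR = √(7890) = 88.8 Ω
R = 2340 Ω, so δR/R = 88.8/2340 = 0.0380.

3.80%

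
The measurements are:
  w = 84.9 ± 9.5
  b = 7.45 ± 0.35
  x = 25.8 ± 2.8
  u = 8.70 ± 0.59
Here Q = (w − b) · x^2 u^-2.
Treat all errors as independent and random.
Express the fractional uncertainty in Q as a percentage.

28.4%

Let h = w − b = 77.5. δh = √(δw² + δb²) = √(90.2 + 0.122) = 9.51, so δh/h = 0.123.
Q is then a monomial in h, x, u:
δQ/Q = √((δh/h)² + (2·δx/x)² + (-2·δu/u)²) = √(0.0151 + 0.0471 + 0.0184) = 0.284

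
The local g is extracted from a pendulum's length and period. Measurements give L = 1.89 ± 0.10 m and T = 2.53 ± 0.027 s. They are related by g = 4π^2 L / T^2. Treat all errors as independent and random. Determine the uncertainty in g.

Since g is a product/quotient, work with relative uncertainties:
  (1·δL/L)² = (1×0.0529)² = 0.00280;  (-2·δT/T)² = (-2×0.0107)² = 0.000456
δg/g = √(0.00326) = 0.0571
g = 11.7 m/s^2, so δg = 0.0571 × 11.7 = 0.665 m/s^2.

0.665 m/s^2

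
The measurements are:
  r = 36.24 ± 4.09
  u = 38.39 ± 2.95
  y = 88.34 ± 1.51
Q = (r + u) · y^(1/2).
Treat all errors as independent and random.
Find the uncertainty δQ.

Let w = r + u = 74.63. δw = √(δr² + δu²) = √(16.7 + 8.70) = 5.04, so δw/w = 0.0676.
Q is then a monomial in w, y:
δQ/Q = √((δw/w)² + (½·δy/y)²) = √(0.00457 + 7.3e-05) = 0.0681
Q = 701.4, so δQ = 0.0681 × 701.4 = 47.8.

47.8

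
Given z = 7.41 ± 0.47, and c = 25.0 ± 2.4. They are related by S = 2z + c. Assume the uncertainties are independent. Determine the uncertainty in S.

2.58

Absolute uncertainties add in quadrature for a linear combination:
  (2·δz)² = 0.884;  (δc)² = 5.76
δS = √(6.64) = 2.58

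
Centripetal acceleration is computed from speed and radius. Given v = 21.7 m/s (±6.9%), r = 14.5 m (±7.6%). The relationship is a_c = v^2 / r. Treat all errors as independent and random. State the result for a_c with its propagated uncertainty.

32.5 ± 5.12 m/s^2

Relative error in a monomial: (δa_c/a_c)² = Σ (nᵢ · δxᵢ/xᵢ)².
  (2·δv/v)² = (2×0.0690)² = 0.0190;  (-1·δr/r)² = (-1×0.0760)² = 0.00578
δa_c/a_c = √(0.0248) = 0.158
a_c = 32.5 m/s^2, so δa_c = 0.158 × 32.5 = 5.12 m/s^2.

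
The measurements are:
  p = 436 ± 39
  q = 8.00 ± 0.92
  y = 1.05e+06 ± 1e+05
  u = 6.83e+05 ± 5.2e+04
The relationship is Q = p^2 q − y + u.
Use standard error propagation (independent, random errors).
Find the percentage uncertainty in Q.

29.7%

Let w = p^2·q = 1.52e+06. δw/w = √((2·δp/p)² + (1·δq/q)²) = √(0.0320 + 0.0132) = 0.213, so δw = 3.23e+05.
Q = w − y + u: δQ = √(δw² + δy² + δu²) = √(1.05e+11 + 1e+10 + 2.7e+09) = 3.43e+05
Q = 1.15e+06, so δQ/Q = 3.43e+05/1.15e+06 = 0.297.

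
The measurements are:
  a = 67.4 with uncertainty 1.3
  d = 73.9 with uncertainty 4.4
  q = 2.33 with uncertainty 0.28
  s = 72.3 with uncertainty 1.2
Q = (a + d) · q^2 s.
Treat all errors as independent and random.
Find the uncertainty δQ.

13500

Let u = a + d = 141. δu = √(δa² + δd²) = √(1.69 + 19.4) = 4.59, so δu/u = 0.0325.
Q is then a monomial in u, q, s:
δQ/Q = √((δu/u)² + (2·δq/q)² + (1·δs/s)²) = √(0.00105 + 0.0578 + 0.000275) = 0.243
Q = 55500, so δQ = 0.243 × 55500 = 13500.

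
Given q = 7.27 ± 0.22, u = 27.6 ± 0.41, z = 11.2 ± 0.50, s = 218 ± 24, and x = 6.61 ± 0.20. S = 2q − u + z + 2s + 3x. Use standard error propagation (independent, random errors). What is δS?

48.0

Sums and differences: (δS)² = Σ (cᵢ δxᵢ)².
  (2·δq)² = 0.194;  (δu)² = 0.168;  (δz)² = 0.250;  (2·δs)² = 2300;  (3·δx)² = 0.360
δS = √(2300) = 48.0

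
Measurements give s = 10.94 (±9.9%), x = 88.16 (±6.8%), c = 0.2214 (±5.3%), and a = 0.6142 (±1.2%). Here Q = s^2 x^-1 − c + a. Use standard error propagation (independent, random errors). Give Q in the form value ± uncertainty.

1.750 ± 0.285

Let p = s^2·x^-1 = 1.358. δp/p = √((2·δs/s)² + (-1·δx/x)²) = √(0.0392 + 0.00462) = 0.209, so δp = 0.284.
Q = p − c + a: δQ = √(δp² + δc² + δa²) = √(0.0808 + 0.000138 + 5.43e-05) = 0.285
Q = 1.750.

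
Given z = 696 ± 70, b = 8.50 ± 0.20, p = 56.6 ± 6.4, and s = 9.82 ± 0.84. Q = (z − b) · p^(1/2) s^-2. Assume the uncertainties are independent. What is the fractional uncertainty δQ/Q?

0.207

Let u = z − b = 688. δu = √(δz² + δb²) = √(4900 + 0.0400) = 70.0, so δu/u = 0.102.
Q is then a monomial in u, p, s:
δQ/Q = √((δu/u)² + (½·δp/p)² + (-2·δs/s)²) = √(0.0104 + 0.00320 + 0.0293) = 0.207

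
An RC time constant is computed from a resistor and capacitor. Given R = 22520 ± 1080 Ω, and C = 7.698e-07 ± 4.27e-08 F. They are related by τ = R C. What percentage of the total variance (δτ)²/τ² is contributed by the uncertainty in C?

57.2%

(δτ/τ)² = (1·δR/R)² + (1·δC/C)²
  R term: (1×0.0480)² = 0.00230
  C term: (1×0.0555)² = 0.00308
Total = 0.00538. Share from C = 0.00308/0.00538 = 0.572.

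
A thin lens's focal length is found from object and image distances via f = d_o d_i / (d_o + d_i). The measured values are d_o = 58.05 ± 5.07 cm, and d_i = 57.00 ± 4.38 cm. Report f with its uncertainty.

28.76 ± 1.67 cm

∂f/∂d_o = (d_i/(d_o+d_i))² = 0.245;  ∂f/∂d_i = (d_o/(d_o+d_i))² = 0.255
δf = √((∂f/∂d_o · δd_o)² + (∂f/∂d_i · δd_i)²) = √(1.55 + 1.24) = 1.67 cm
f = 28.76 cm.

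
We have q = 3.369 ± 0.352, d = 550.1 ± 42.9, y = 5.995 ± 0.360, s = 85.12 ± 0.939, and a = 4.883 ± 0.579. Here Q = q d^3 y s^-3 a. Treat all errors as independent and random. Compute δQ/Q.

Relative error in a monomial: (δQ/Q)² = Σ (nᵢ · δxᵢ/xᵢ)².
  (1·δq/q)² = (1×0.104)² = 0.0109;  (3·δd/d)² = (3×0.0780)² = 0.0547;  (1·δy/y)² = (1×0.0601)² = 0.00361;  (-3·δs/s)² = (-3×0.0110)² = 0.00110;  (1·δa/a)² = (1×0.119)² = 0.0141
δQ/Q = √(0.0844) = 0.291

0.291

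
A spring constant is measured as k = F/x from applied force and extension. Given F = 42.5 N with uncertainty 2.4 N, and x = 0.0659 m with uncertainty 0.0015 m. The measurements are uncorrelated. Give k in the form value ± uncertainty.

Relative error in a monomial: (δk/k)² = Σ (nᵢ · δxᵢ/xᵢ)².
  (1·δF/F)² = (1×0.0565)² = 0.00319;  (-1·δx/x)² = (-1×0.0228)² = 0.000518
δk/k = √(0.00371) = 0.0609
k = 645 N/m, so δk = 0.0609 × 645 = 39.3 N/m.

645 ± 39.3 N/m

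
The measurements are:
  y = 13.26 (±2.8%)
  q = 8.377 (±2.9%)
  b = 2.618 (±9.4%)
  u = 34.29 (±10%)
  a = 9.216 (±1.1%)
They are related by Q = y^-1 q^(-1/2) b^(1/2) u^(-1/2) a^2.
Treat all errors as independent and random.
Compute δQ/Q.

Since Q is a product/quotient, work with relative uncertainties:
  (-1·δy/y)² = (-1×0.0280)² = 0.000784;  (−½·δq/q)² = (-0.5×0.0290)² = 0.000210;  (½·δb/b)² = (0.5×0.0940)² = 0.00221;  (−½·δu/u)² = (-0.5×0.100)² = 0.00250;  (2·δa/a)² = (2×0.0110)² = 0.000484
δQ/Q = √(0.00619) = 0.0787

0.0787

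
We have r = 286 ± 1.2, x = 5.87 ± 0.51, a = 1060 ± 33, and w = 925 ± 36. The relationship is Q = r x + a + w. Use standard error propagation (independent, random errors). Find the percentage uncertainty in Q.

4.20%

Let p = r·x = 1680. δp/p = √((1·δr/r)² + (1·δx/x)²) = √(1.76e-05 + 0.00755) = 0.0870, so δp = 146.
Q = p + a + w: δQ = √(δp² + δa² + δw²) = √(21300 + 1090 + 1300) = 154
Q = 3660, so δQ/Q = 154/3660 = 0.0420.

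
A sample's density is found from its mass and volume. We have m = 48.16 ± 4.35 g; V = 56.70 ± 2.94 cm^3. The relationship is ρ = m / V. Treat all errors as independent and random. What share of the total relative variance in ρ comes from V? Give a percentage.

24.8%

(δρ/ρ)² = (1·δm/m)² + (-1·δV/V)²
  m term: (1×0.0903)² = 0.00816
  V term: (-1×0.0519)² = 0.00269
Total = 0.0108. Share from V = 0.00269/0.0108 = 0.248.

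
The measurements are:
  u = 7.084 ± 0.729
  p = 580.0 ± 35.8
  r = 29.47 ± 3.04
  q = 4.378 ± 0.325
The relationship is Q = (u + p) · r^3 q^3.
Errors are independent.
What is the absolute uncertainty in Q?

Let w = u + p = 587.1. δw = √(δu² + δp²) = √(0.531 + 1280) = 35.8, so δw/w = 0.0610.
Q is then a monomial in w, r, q:
δQ/Q = √((δw/w)² + (3·δr/r)² + (3·δq/q)²) = √(0.00372 + 0.0958 + 0.0496) = 0.386
Q = 1.261e+09, so δQ = 0.386 × 1.261e+09 = 4.87e+08.

4.87e+08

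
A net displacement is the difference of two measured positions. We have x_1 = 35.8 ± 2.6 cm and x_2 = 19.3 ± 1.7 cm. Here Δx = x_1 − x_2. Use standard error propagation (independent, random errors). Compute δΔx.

Sums and differences: (δΔx)² = Σ (cᵢ δxᵢ)².
  (δx_1)² = 6.76;  (δx_2)² = 2.89
δΔx = √(9.65) = 3.11 cm

3.11 cm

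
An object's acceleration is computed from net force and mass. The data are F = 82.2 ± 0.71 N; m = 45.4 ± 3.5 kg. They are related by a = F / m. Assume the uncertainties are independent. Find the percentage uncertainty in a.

Products/powers → add relative errors in quadrature, weighted by exponent:
  (1·δF/F)² = (1×0.00864)² = 7.46e-05;  (-1·δm/m)² = (-1×0.0771)² = 0.00594
δa/a = √(0.00602) = 0.0776

7.76%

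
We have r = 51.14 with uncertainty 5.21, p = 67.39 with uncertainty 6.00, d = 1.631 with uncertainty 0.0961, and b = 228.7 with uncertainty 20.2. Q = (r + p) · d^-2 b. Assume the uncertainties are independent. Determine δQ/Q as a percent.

16.2%

Let u = r + p = 118.5. δu = √(δr² + δp²) = √(27.1 + 36.0) = 7.95, so δu/u = 0.0670.
Q is then a monomial in u, d, b:
δQ/Q = √((δu/u)² + (-2·δd/d)² + (1·δb/b)²) = √(0.00449 + 0.0139 + 0.00780) = 0.162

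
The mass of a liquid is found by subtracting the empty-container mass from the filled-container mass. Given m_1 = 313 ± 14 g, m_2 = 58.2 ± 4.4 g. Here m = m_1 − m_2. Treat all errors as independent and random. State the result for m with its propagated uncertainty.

m is a linear combination, so absolute uncertainties add in quadrature:
  (δm_1)² = 196;  (δm_2)² = 19.4
δm = √(215) = 14.7 g
m = 255 g.

255 ± 14.7 g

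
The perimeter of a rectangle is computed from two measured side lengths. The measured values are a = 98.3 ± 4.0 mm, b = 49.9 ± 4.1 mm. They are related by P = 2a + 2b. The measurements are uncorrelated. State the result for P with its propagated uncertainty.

P is a linear combination, so absolute uncertainties add in quadrature:
  (2·δa)² = 64.0;  (2·δb)² = 67.2
δP = √(131) = 11.5 mm
P = 296 mm.

296 ± 11.5 mm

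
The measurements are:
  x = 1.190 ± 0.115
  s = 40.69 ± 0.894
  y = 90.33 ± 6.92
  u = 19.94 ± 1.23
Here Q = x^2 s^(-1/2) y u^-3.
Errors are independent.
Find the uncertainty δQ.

Relative error in a monomial: (δQ/Q)² = Σ (nᵢ · δxᵢ/xᵢ)².
  (2·δx/x)² = (2×0.0966)² = 0.0374;  (−½·δs/s)² = (-0.5×0.0220)² = 0.000121;  (1·δy/y)² = (1×0.0766)² = 0.00587;  (-3·δu/u)² = (-3×0.0617)² = 0.0342
δQ/Q = √(0.0776) = 0.279
Q = 0.002529, so δQ = 0.279 × 0.002529 = 0.000705.

0.000705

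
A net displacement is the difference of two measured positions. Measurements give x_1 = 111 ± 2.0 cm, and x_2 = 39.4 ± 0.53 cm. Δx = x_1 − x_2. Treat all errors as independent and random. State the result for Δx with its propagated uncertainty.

71.6 ± 2.07 cm

Absolute uncertainties add in quadrature for a linear combination:
  (δx_1)² = 4.00;  (δx_2)² = 0.281
δΔx = √(4.28) = 2.07 cm
Δx = 71.6 cm.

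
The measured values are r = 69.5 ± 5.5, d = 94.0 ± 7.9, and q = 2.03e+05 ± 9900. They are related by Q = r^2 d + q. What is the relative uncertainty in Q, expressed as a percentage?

12.5%

Let p = r^2·d = 4.54e+05. δp/p = √((2·δr/r)² + (1·δd/d)²) = √(0.0251 + 0.00706) = 0.179, so δp = 81400.
Q = p + q: δQ = √(δp² + δq²) = √(6.62e+09 + 9.8e+07) = 82000
Q = 6.57e+05, so δQ/Q = 82000/6.57e+05 = 0.125.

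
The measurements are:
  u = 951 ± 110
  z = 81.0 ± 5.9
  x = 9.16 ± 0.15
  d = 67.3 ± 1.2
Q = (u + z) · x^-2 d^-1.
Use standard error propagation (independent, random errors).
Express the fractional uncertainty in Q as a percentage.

Let w = u + z = 1030. δw = √(δu² + δz²) = √(12100 + 34.8) = 110, so δw/w = 0.107.
Q is then a monomial in w, x, d:
δQ/Q = √((δw/w)² + (-2·δx/x)² + (-1·δd/d)²) = √(0.0114 + 0.00107 + 0.000318) = 0.113

11.3%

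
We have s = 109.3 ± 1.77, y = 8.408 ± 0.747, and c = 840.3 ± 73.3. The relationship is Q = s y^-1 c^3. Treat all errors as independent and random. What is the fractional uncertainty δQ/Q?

Relative error in a monomial: (δQ/Q)² = Σ (nᵢ · δxᵢ/xᵢ)².
  (1·δs/s)² = (1×0.0162)² = 0.000262;  (-1·δy/y)² = (-1×0.0888)² = 0.00789;  (3·δc/c)² = (3×0.0872)² = 0.0685
δQ/Q = √(0.0766) = 0.277

0.277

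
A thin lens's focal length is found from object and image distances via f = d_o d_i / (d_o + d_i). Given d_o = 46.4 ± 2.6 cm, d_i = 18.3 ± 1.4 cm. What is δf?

∂f/∂d_o = (d_i/(d_o+d_i))² = 0.0800;  ∂f/∂d_i = (d_o/(d_o+d_i))² = 0.514
δf = √((∂f/∂d_o · δd_o)² + (∂f/∂d_i · δd_i)²) = √(0.0433 + 0.518) = 0.749 cm

0.749 cm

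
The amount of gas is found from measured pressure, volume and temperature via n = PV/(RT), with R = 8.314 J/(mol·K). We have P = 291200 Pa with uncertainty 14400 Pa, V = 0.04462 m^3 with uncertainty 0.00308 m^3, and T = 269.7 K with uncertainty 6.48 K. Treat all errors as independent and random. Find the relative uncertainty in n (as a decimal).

0.0882

For a monomial n ∝ P, V, T^-1, fractional errors add in quadrature:
  (1·δP/P)² = (1×0.0495)² = 0.00245;  (1·δV/V)² = (1×0.0690)² = 0.00476;  (-1·δT/T)² = (-1×0.0240)² = 0.000577
δn/n = √(0.00779) = 0.0882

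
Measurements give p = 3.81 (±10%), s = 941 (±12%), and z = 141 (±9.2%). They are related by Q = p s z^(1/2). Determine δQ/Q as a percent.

Products/powers → add relative errors in quadrature, weighted by exponent:
  (1·δp/p)² = (1×0.100)² = 0.0100;  (1·δs/s)² = (1×0.120)² = 0.0144;  (½·δz/z)² = (0.5×0.0920)² = 0.00212
δQ/Q = √(0.0265) = 0.163

16.3%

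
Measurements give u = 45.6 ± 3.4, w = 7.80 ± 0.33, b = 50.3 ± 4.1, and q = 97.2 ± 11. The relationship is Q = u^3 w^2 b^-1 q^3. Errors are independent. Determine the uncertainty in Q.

Products/powers → add relative errors in quadrature, weighted by exponent:
  (3·δu/u)² = (3×0.0746)² = 0.0500;  (2·δw/w)² = (2×0.0423)² = 0.00716;  (-1·δb/b)² = (-1×0.0815)² = 0.00664;  (3·δq/q)² = (3×0.113)² = 0.115
δQ/Q = √(0.179) = 0.423
Q = 1.05e+11, so δQ = 0.423 × 1.05e+11 = 4.46e+10.

4.46e+10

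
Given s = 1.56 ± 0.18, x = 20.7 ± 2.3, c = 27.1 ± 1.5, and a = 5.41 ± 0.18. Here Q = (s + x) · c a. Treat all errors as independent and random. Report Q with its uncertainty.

Let u = s + x = 22.3. δu = √(δs² + δx²) = √(0.0324 + 5.29) = 2.31, so δu/u = 0.104.
Q is then a monomial in u, c, a:
δQ/Q = √((δu/u)² + (1·δc/c)² + (1·δa/a)²) = √(0.0107 + 0.00306 + 0.00111) = 0.122
Q = 3260, so δQ = 0.122 × 3260 = 399.

3260 ± 399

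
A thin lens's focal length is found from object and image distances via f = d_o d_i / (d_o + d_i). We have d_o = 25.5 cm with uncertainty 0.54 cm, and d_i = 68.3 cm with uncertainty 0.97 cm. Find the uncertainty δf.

∂f/∂d_o = (d_i/(d_o+d_i))² = 0.530;  ∂f/∂d_i = (d_o/(d_o+d_i))² = 0.0739
δf = √((∂f/∂d_o · δd_o)² + (∂f/∂d_i · δd_i)²) = √(0.0820 + 0.00514) = 0.295 cm

0.295 cm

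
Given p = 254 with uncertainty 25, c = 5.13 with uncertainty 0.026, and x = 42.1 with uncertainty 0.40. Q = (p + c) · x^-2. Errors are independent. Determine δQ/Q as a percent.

Let u = p + c = 259. δu = √(δp² + δc²) = √(625 + 0.000676) = 25.0, so δu/u = 0.0965.
Q is then a monomial in u, x:
δQ/Q = √((δu/u)² + (-2·δx/x)²) = √(0.00931 + 0.000361) = 0.0983

9.83%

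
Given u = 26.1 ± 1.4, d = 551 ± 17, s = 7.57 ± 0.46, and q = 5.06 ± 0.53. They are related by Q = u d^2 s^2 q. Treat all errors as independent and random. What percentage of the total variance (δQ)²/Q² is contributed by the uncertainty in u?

(δQ/Q)² = (1·δu/u)² + (2·δd/d)² + (2·δs/s)² + (1·δq/q)²
  u term: (1×0.0536)² = 0.00288
  d term: (2×0.0309)² = 0.00381
  s term: (2×0.0608)² = 0.0148
  q term: (1×0.105)² = 0.0110
Total = 0.0324. Share from u = 0.00288/0.0324 = 0.0887.

8.87%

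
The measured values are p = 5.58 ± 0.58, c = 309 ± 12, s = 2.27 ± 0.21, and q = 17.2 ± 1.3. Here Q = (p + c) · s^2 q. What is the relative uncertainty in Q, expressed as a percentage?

Let u = p + c = 315. δu = √(δp² + δc²) = √(0.336 + 144) = 12.0, so δu/u = 0.0382.
Q is then a monomial in u, s, q:
δQ/Q = √((δu/u)² + (2·δs/s)² + (1·δq/q)²) = √(0.00146 + 0.0342 + 0.00571) = 0.203

20.3%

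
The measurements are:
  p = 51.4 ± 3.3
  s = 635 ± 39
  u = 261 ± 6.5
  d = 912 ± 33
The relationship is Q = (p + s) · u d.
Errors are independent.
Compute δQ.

1.18e+07

Let w = p + s = 686. δw = √(δp² + δs²) = √(10.9 + 1520) = 39.1, so δw/w = 0.0570.
Q is then a monomial in w, u, d:
δQ/Q = √((δw/w)² + (1·δu/u)² + (1·δd/d)²) = √(0.00325 + 0.000620 + 0.00131) = 0.0720
Q = 1.63e+08, so δQ = 0.0720 × 1.63e+08 = 1.18e+07.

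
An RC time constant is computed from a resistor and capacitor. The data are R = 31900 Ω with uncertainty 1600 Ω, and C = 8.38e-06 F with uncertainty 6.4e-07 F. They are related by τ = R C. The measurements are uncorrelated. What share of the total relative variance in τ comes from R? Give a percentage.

(δτ/τ)² = (1·δR/R)² + (1·δC/C)²
  R term: (1×0.0502)² = 0.00252
  C term: (1×0.0764)² = 0.00583
Total = 0.00835. Share from R = 0.00252/0.00835 = 0.301.

30.1%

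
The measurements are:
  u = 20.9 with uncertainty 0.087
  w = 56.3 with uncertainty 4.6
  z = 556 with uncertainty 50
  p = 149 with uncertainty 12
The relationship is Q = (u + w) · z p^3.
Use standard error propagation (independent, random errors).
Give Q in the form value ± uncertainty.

Let h = u + w = 77.2. δh = √(δu² + δw²) = √(0.00757 + 21.2) = 4.60, so δh/h = 0.0596.
Q is then a monomial in h, z, p:
δQ/Q = √((δh/h)² + (1·δz/z)² + (3·δp/p)²) = √(0.00355 + 0.00809 + 0.0584) = 0.265
Q = 1.42e+11, so δQ = 0.265 × 1.42e+11 = 3.76e+10.

(1.42 ± 0.376) × 10^11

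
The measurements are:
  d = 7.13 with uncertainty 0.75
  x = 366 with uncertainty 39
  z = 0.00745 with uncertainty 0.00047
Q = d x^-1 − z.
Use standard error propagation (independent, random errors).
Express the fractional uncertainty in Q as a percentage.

24.6%

Let p = d·x^-1 = 0.0195. δp/p = √((1·δd/d)² + (-1·δx/x)²) = √(0.0111 + 0.0114) = 0.150, so δp = 0.00292.
Q = p − z: δQ = √(δp² + δz²) = √(8.51e-06 + 2.21e-07) = 0.00295
Q = 0.0120, so δQ/Q = 0.00295/0.0120 = 0.246.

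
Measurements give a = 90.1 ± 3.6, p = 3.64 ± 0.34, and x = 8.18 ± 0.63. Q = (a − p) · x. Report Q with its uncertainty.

707 ± 62.0

Let u = a − p = 86.5. δu = √(δa² + δp²) = √(13.0 + 0.116) = 3.62, so δu/u = 0.0418.
Q is then a monomial in u, x:
δQ/Q = √((δu/u)² + (1·δx/x)²) = √(0.00175 + 0.00593) = 0.0876
Q = 707, so δQ = 0.0876 × 707 = 62.0.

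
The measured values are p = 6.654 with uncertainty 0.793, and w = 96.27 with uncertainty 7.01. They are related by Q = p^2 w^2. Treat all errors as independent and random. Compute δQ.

1.15e+05

Products/powers → add relative errors in quadrature, weighted by exponent:
  (2·δp/p)² = (2×0.119)² = 0.0568;  (2·δw/w)² = (2×0.0728)² = 0.0212
δQ/Q = √(0.0780) = 0.279
Q = 410300, so δQ = 0.279 × 410300 = 1.15e+05.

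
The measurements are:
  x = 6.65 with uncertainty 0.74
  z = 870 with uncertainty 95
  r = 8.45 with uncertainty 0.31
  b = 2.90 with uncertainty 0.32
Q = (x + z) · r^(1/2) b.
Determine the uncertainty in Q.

1150

Let u = x + z = 877. δu = √(δx² + δz²) = √(0.548 + 9020) = 95.0, so δu/u = 0.108.
Q is then a monomial in u, r, b:
δQ/Q = √((δu/u)² + (½·δr/r)² + (1·δb/b)²) = √(0.0117 + 0.000336 + 0.0122) = 0.156
Q = 7390, so δQ = 0.156 × 7390 = 1150.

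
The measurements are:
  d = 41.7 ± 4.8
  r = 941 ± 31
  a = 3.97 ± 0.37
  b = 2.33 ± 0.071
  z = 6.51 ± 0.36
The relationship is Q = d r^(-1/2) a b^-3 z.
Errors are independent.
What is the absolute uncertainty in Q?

0.509

Relative error in a monomial: (δQ/Q)² = Σ (nᵢ · δxᵢ/xᵢ)².
  (1·δd/d)² = (1×0.115)² = 0.0132;  (−½·δr/r)² = (-0.5×0.0329)² = 0.000271;  (1·δa/a)² = (1×0.0932)² = 0.00869;  (-3·δb/b)² = (-3×0.0305)² = 0.00836;  (1·δz/z)² = (1×0.0553)² = 0.00306
δQ/Q = √(0.0336) = 0.183
Q = 2.78, so δQ = 0.183 × 2.78 = 0.509.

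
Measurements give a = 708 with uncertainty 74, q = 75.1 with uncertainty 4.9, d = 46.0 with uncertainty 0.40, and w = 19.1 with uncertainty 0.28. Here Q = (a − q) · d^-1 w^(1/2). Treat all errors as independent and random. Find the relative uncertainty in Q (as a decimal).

0.118

Let u = a − q = 633. δu = √(δa² + δq²) = √(5480 + 24.0) = 74.2, so δu/u = 0.117.
Q is then a monomial in u, d, w:
δQ/Q = √((δu/u)² + (-1·δd/d)² + (½·δw/w)²) = √(0.0137 + 7.56e-05 + 5.37e-05) = 0.118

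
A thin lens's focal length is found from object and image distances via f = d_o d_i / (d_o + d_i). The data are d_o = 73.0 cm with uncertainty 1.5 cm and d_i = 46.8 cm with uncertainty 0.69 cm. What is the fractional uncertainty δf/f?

0.0120

∂f/∂d_o = (d_i/(d_o+d_i))² = 0.153;  ∂f/∂d_i = (d_o/(d_o+d_i))² = 0.371
δf = √((∂f/∂d_o · δd_o)² + (∂f/∂d_i · δd_i)²) = √(0.0524 + 0.0656) = 0.344 cm
f = 28.5 cm, so δf/f = 0.344/28.5 = 0.0120.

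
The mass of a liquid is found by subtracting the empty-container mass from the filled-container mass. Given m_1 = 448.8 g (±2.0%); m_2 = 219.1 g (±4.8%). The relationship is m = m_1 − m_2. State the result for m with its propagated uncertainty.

Each term contributes (cᵢ δxᵢ)² to (δm)²:
  (δm_1)² = 80.6;  (δm_2)² = 111
δm = √(191) = 13.8 g
m = 229.7 g.

229.7 ± 13.8 g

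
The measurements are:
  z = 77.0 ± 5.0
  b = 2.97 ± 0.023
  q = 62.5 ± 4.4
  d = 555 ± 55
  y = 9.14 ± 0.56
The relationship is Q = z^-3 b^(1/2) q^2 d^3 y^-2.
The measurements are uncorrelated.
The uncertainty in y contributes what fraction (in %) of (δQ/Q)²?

(δQ/Q)² = (-3·δz/z)² + (½·δb/b)² + (2·δq/q)² + (3·δd/d)² + (-2·δy/y)²
  z term: (-3×0.0649)² = 0.0379
  b term: (0.5×0.00774)² = 1.5e-05
  q term: (2×0.0704)² = 0.0198
  d term: (3×0.0991)² = 0.0884
  y term: (-2×0.0613)² = 0.0150
Total = 0.161. Share from y = 0.0150/0.161 = 0.0932.

9.32%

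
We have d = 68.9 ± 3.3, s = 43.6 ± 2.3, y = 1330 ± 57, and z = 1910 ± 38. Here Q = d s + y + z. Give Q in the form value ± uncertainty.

6240 ± 225

Let p = d·s = 3000. δp/p = √((1·δd/d)² + (1·δs/s)²) = √(0.00229 + 0.00278) = 0.0713, so δp = 214.
Q = p + y + z: δQ = √(δp² + δy² + δz²) = √(45800 + 3250 + 1440) = 225
Q = 6240.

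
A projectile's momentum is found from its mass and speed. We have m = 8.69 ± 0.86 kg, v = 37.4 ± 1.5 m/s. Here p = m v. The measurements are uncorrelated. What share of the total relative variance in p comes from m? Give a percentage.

(δp/p)² = (1·δm/m)² + (1·δv/v)²
  m term: (1×0.0990)² = 0.00979
  v term: (1×0.0401)² = 0.00161
Total = 0.0114. Share from m = 0.00979/0.0114 = 0.859.

85.9%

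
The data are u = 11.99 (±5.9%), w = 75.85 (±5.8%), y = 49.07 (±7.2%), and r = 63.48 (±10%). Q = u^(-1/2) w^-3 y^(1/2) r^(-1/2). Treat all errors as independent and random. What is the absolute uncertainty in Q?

1.09e-07

Each factor contributes (exponent × relative error)² to (δQ/Q)²:
  (−½·δu/u)² = (-0.5×0.0590)² = 0.000870;  (-3·δw/w)² = (-3×0.0580)² = 0.0303;  (½·δy/y)² = (0.5×0.0720)² = 0.00130;  (−½·δr/r)² = (-0.5×0.100)² = 0.00250
δQ/Q = √(0.0349) = 0.187
Q = 5.819e-07, so δQ = 0.187 × 5.819e-07 = 1.09e-07.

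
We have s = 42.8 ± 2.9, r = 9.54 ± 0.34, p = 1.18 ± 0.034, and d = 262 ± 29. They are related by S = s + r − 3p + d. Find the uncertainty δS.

29.1

S is a linear combination, so absolute uncertainties add in quadrature:
  (δs)² = 8.41;  (δr)² = 0.116;  (3·δp)² = 0.0104;  (δd)² = 841
δS = √(850) = 29.1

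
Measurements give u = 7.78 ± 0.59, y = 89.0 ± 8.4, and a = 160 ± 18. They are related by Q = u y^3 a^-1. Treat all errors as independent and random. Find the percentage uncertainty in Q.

Each factor contributes (exponent × relative error)² to (δQ/Q)²:
  (1·δu/u)² = (1×0.0758)² = 0.00575;  (3·δy/y)² = (3×0.0944)² = 0.0802;  (-1·δa/a)² = (-1×0.113)² = 0.0127
δQ/Q = √(0.0986) = 0.314

31.4%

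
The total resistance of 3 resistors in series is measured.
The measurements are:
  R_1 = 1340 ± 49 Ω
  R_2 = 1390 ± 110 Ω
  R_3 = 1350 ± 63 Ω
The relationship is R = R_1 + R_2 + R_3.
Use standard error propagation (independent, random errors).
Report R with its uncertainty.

4080 ± 136 Ω

Each term contributes (cᵢ δxᵢ)² to (δR)²:
  (δR_1)² = 2400;  (δR_2)² = 12100;  (δR_3)² = 3970
δR = √(18500) = 136 Ω
R = 4080 Ω.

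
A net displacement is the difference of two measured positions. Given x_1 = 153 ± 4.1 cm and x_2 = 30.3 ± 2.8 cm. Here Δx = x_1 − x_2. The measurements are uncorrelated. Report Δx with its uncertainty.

Sums and differences: (δΔx)² = Σ (cᵢ δxᵢ)².
  (δx_1)² = 16.8;  (δx_2)² = 7.84
δΔx = √(24.6) = 4.96 cm
Δx = 123 cm.

123 ± 4.96 cm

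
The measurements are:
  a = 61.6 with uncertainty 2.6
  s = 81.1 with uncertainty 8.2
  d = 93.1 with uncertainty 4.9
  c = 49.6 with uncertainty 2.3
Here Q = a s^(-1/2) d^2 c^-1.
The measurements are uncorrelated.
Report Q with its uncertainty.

1200 ± 158

For a monomial Q ∝ a, s^(-1/2), d^2, c^-1, fractional errors add in quadrature:
  (1·δa/a)² = (1×0.0422)² = 0.00178;  (−½·δs/s)² = (-0.5×0.101)² = 0.00256;  (2·δd/d)² = (2×0.0526)² = 0.0111;  (-1·δc/c)² = (-1×0.0464)² = 0.00215
δQ/Q = √(0.0176) = 0.133
Q = 1200, so δQ = 0.133 × 1200 = 158.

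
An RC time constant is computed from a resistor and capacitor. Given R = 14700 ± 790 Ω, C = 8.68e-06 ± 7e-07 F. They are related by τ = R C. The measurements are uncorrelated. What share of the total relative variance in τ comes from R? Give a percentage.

(δτ/τ)² = (1·δR/R)² + (1·δC/C)²
  R term: (1×0.0537)² = 0.00289
  C term: (1×0.0806)² = 0.00650
Total = 0.00939. Share from R = 0.00289/0.00939 = 0.308.

30.8%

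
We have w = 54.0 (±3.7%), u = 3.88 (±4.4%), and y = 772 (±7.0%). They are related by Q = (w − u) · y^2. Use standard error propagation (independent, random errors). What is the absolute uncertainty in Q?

Let h = w − u = 50.1. δh = √(δw² + δu²) = √(3.99 + 0.0291) = 2.01, so δh/h = 0.0400.
Q is then a monomial in h, y:
δQ/Q = √((δh/h)² + (2·δy/y)²) = √(0.00160 + 0.0196) = 0.146
Q = 2.99e+07, so δQ = 0.146 × 2.99e+07 = 4.35e+06.

4.35e+06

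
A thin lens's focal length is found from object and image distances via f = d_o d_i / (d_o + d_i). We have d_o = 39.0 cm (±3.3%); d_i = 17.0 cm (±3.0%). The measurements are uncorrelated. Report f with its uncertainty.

∂f/∂d_o = (d_i/(d_o+d_i))² = 0.0922;  ∂f/∂d_i = (d_o/(d_o+d_i))² = 0.485
δf = √((∂f/∂d_o · δd_o)² + (∂f/∂d_i · δd_i)²) = √(0.0141 + 0.0612) = 0.274 cm
f = 11.8 cm.

11.8 ± 0.274 cm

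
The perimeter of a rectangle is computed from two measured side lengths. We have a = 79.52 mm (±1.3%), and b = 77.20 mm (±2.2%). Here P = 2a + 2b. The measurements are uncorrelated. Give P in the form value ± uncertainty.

For a sum/difference, combine absolute errors in quadrature:
  (2·δa)² = 4.27;  (2·δb)² = 11.5
δP = √(15.8) = 3.98 mm
P = 313.4 mm.

313.4 ± 3.98 mm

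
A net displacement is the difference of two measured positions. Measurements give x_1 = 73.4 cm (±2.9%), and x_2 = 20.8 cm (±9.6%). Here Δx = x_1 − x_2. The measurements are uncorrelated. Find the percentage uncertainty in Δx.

Absolute uncertainties add in quadrature for a linear combination:
  (δx_1)² = 4.53;  (δx_2)² = 3.99
δΔx = √(8.52) = 2.92 cm
Δx = 52.6 cm, so δΔx/Δx = 2.92/52.6 = 0.0555.

5.55%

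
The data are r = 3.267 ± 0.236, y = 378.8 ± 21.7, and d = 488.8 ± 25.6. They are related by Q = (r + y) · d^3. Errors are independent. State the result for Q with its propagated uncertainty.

(4.462 ± 0.745) × 10^10

Let u = r + y = 382.1. δu = √(δr² + δy²) = √(0.0557 + 471) = 21.7, so δu/u = 0.0568.
Q is then a monomial in u, d:
δQ/Q = √((δu/u)² + (3·δd/d)²) = √(0.00323 + 0.0247) = 0.167
Q = 4.462e+10, so δQ = 0.167 × 4.462e+10 = 7.45e+09.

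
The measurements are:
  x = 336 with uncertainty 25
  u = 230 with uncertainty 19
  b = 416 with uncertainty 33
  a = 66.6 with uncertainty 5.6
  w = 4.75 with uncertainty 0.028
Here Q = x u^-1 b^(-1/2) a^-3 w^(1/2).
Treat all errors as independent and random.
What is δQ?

Since Q is a product/quotient, work with relative uncertainties:
  (1·δx/x)² = (1×0.0744)² = 0.00554;  (-1·δu/u)² = (-1×0.0826)² = 0.00682;  (−½·δb/b)² = (-0.5×0.0793)² = 0.00157;  (-3·δa/a)² = (-3×0.0841)² = 0.0636;  (½·δw/w)² = (0.5×0.00589)² = 8.69e-06
δQ/Q = √(0.0776) = 0.279
Q = 5.28e-07, so δQ = 0.279 × 5.28e-07 = 1.47e-07.

1.47e-07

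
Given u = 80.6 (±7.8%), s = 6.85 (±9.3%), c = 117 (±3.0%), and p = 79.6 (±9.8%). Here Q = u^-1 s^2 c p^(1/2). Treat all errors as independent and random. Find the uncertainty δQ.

127

Relative error in a monomial: (δQ/Q)² = Σ (nᵢ · δxᵢ/xᵢ)².
  (-1·δu/u)² = (-1×0.0780)² = 0.00608;  (2·δs/s)² = (2×0.0930)² = 0.0346;  (1·δc/c)² = (1×0.0300)² = 0.000900;  (½·δp/p)² = (0.5×0.0980)² = 0.00240
δQ/Q = √(0.0440) = 0.210
Q = 608, so δQ = 0.210 × 608 = 127.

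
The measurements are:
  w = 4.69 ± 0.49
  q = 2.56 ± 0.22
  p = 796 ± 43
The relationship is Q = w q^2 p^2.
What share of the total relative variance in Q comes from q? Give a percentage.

(δQ/Q)² = (1·δw/w)² + (2·δq/q)² + (2·δp/p)²
  w term: (1×0.104)² = 0.0109
  q term: (2×0.0859)² = 0.0295
  p term: (2×0.0540)² = 0.0117
Total = 0.0521. Share from q = 0.0295/0.0521 = 0.567.

56.7%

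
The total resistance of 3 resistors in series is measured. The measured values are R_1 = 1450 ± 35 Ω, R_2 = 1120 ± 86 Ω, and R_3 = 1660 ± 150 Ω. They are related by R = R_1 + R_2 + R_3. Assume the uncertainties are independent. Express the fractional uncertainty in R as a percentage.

Absolute uncertainties add in quadrature for a linear combination:
  (δR_1)² = 1220;  (δR_2)² = 7400;  (δR_3)² = 22500
δR = √(31100) = 176 Ω
R = 4230 Ω, so δR/R = 176/4230 = 0.0417.

4.17%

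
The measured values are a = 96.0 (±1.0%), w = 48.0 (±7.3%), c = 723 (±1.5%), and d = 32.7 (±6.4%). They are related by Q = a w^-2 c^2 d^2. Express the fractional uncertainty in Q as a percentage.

Each factor contributes (exponent × relative error)² to (δQ/Q)²:
  (1·δa/a)² = (1×0.0100)² = 0.000100;  (-2·δw/w)² = (-2×0.0730)² = 0.0213;  (2·δc/c)² = (2×0.0150)² = 0.000900;  (2·δd/d)² = (2×0.0640)² = 0.0164
δQ/Q = √(0.0387) = 0.197

19.7%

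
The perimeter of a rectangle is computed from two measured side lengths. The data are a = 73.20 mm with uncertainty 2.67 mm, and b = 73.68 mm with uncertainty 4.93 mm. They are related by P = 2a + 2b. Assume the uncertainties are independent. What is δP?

Each term contributes (cᵢ δxᵢ)² to (δP)²:
  (2·δa)² = 28.5;  (2·δb)² = 97.2
δP = √(126) = 11.2 mm

11.2 mm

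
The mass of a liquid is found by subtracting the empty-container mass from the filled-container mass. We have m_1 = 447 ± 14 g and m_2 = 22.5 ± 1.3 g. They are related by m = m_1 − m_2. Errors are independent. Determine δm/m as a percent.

Absolute uncertainties add in quadrature for a linear combination:
  (δm_1)² = 196;  (δm_2)² = 1.69
δm = √(198) = 14.1 g
m = 424 g, so δm/m = 14.1/424 = 0.0331.

3.31%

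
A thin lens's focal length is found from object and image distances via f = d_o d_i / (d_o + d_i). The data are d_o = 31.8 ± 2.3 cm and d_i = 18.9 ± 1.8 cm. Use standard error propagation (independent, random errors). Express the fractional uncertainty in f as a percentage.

6.55%

∂f/∂d_o = (d_i/(d_o+d_i))² = 0.139;  ∂f/∂d_i = (d_o/(d_o+d_i))² = 0.393
δf = √((∂f/∂d_o · δd_o)² + (∂f/∂d_i · δd_i)²) = √(0.102 + 0.501) = 0.777 cm
f = 11.9 cm, so δf/f = 0.777/11.9 = 0.0655.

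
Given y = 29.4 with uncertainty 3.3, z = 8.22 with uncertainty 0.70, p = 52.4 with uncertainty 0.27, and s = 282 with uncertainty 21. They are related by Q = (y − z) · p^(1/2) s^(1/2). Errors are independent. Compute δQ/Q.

Let u = y − z = 21.2. δu = √(δy² + δz²) = √(10.9 + 0.490) = 3.37, so δu/u = 0.159.
Q is then a monomial in u, p, s:
δQ/Q = √((δu/u)² + (½·δp/p)² + (½·δs/s)²) = √(0.0254 + 6.64e-06 + 0.00139) = 0.164

0.164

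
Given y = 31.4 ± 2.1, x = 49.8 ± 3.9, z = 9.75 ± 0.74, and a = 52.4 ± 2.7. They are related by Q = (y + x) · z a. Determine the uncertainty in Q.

4430

Let u = y + x = 81.2. δu = √(δy² + δx²) = √(4.41 + 15.2) = 4.43, so δu/u = 0.0545.
Q is then a monomial in u, z, a:
δQ/Q = √((δu/u)² + (1·δz/z)² + (1·δa/a)²) = √(0.00298 + 0.00576 + 0.00266) = 0.107
Q = 41500, so δQ = 0.107 × 41500 = 4430.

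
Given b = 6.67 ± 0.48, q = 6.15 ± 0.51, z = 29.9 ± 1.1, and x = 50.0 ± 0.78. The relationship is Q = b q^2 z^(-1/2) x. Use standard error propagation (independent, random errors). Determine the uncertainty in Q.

Each factor contributes (exponent × relative error)² to (δQ/Q)²:
  (1·δb/b)² = (1×0.0720)² = 0.00518;  (2·δq/q)² = (2×0.0829)² = 0.0275;  (−½·δz/z)² = (-0.5×0.0368)² = 0.000338;  (1·δx/x)² = (1×0.0156)² = 0.000243
δQ/Q = √(0.0333) = 0.182
Q = 2310, so δQ = 0.182 × 2310 = 421.

421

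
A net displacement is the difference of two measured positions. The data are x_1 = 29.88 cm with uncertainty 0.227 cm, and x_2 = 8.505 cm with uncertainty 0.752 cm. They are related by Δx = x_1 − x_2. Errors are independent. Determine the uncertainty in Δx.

Δx is a linear combination, so absolute uncertainties add in quadrature:
  (δx_1)² = 0.0515;  (δx_2)² = 0.566
δΔx = √(0.617) = 0.786 cm

0.786 cm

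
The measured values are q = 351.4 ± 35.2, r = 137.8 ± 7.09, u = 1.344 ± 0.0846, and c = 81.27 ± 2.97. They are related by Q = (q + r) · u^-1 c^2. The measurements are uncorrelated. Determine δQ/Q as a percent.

12.1%

Let w = q + r = 489.2. δw = √(δq² + δr²) = √(1240 + 50.3) = 35.9, so δw/w = 0.0734.
Q is then a monomial in w, u, c:
δQ/Q = √((δw/w)² + (-1·δu/u)² + (2·δc/c)²) = √(0.00539 + 0.00396 + 0.00534) = 0.121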